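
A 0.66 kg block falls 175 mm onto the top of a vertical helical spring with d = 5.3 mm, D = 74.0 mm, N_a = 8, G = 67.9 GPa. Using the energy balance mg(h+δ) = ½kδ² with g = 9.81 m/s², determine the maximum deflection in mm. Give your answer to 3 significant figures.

36.4 mm

k = Gd⁴/(8D³N_a) = (67.9×10³)(5.3⁴)/(8·74.0³·8) = 2.0658 N/mm
W = mg = 0.66 × 9.81 = 6.4746 N
½kδ² − Wδ − Wh = 0 → δ = (W + √(W² + 2kWh))/k
δ = (6.4746 + √(41.92 + 4681.44))/2.0658 = (6.4746 + 68.727)/2.0658 = 36.402 mm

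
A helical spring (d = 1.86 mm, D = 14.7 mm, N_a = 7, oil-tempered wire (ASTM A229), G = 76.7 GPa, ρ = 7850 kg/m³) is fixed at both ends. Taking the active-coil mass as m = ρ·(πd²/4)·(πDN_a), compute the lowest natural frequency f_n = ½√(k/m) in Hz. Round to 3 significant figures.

k = Gd⁴/(8D³N_a) = (76.7×10³)(1.86⁴)/(8·14.7³·7) = 5.1607 N/mm = 5160.7 N/m
Wire length L = πDN_a = π·14.7·7 = 323.27 mm
m = ρ·(πd²/4)·L = 7850 × 2.7172×10⁻⁶ m² × 0.32327 m = 0.0068953 kg
f_n = ½√(k/m) = 0.5·√(5160.7/0.0068953) = 0.5·√(7.4844e+05) = 432.56 Hz

433 Hz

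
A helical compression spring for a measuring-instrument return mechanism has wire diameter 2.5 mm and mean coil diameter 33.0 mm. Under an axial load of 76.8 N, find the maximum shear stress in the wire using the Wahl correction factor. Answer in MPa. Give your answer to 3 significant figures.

Spring index C = D/d = 33.0/2.5 = 13.2000
K_W = (4C−1)/(4C−4) + 0.615/C = 51.800/48.800 + 0.0466 = 1.1081
τ₀ = 8FD/(πd³) = 8·76.8·33.0/(π·2.5³) = 20275.2/49.087 = 413.04 MPa
τ_max = K·τ₀ = 1.1081 × 413.04 = 457.68 MPa

458 MPa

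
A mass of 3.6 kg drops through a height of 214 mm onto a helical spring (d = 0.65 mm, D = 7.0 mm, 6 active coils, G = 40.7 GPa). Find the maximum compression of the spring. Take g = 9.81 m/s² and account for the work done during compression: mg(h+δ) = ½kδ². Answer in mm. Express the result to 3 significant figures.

282 mm

k = Gd⁴/(8D³N_a) = (40.7×10³)(0.65⁴)/(8·7.0³·6) = 0.44128 N/mm
W = mg = 3.6 × 9.81 = 35.316 N
½kδ² − Wδ − Wh = 0 → δ = (W + √(W² + 2kWh))/k
δ = (35.316 + √(1247.2 + 6670.03))/0.44128 = (35.316 + 88.979)/0.44128 = 281.67 mm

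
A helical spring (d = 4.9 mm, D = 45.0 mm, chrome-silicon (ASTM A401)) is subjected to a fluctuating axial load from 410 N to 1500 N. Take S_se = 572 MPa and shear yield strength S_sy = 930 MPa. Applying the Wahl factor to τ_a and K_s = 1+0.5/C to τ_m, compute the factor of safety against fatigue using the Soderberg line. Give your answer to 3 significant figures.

C = D/d = 45.0/4.9 = 9.1837; K_W = (4C−1)/(4C−4)+0.615/C = 1.1586; K_s = 1+0.5/C = 1.0544
F_a = (F_max−F_min)/2 = 545 N; F_m = (F_max+F_min)/2 = 955 N
τ_a = K_W·8F_aD/(πd³) = 1.1586 × 530.84 = 615.03 MPa
τ_m = K_s·8F_mD/(πd³) = 1.0544 × 930.18 = 980.82 MPa
Soderberg: 1/n_f = τ_a/S_se + τ_m/S_sy = 615.03/572 + 980.82/930 = 1.07523 + 1.05465 = 2.1299
n_f = 1/2.1299 = 0.4695

0.470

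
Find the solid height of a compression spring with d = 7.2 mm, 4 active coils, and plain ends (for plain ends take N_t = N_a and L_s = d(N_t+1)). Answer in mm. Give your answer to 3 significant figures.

36.0 mm

plain ends: N_t = N_a = 4
L_s = d·(N_t+1) = 7.2 × 5 = 36 mm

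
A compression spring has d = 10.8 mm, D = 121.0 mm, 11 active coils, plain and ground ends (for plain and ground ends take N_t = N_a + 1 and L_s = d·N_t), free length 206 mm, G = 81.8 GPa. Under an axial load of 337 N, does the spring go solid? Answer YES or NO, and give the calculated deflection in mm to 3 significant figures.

NO, δ = 47.2 mm

k = Gd⁴/(8D³N_a) = (81.8×10³)(10.8⁴)/(8·121.0³·11) = 7.1385 N/mm
N_t = 12; L_s = 10.8·12 = 129.6 mm; δ_solid = L₀ − L_s = 206 − 129.6 = 76.4 mm
δ = F/k = 337/7.1385 = 47.209 mm
δ < δ_solid → spring does not go solid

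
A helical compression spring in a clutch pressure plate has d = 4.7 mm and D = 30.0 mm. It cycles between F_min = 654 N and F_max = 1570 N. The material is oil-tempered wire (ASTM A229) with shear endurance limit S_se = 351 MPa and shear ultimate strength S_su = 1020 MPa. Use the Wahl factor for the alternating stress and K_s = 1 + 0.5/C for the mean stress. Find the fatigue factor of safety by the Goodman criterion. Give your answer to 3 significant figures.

C = D/d = 30.0/4.7 = 6.3830; K_W = (4C−1)/(4C−4)+0.615/C = 1.2357; K_s = 1+0.5/C = 1.0783
F_a = (F_max−F_min)/2 = 458 N; F_m = (F_max+F_min)/2 = 1112 N
τ_a = K_W·8F_aD/(πd³) = 1.2357 × 337 = 416.43 MPa
τ_m = K_s·8F_mD/(πd³) = 1.0783 × 818.22 = 882.32 MPa
Goodman: 1/n_f = τ_a/S_se + τ_m/S_su = 416.43/351 + 882.32/1020 = 1.18640 + 0.86502 = 2.0514
n_f = 1/2.0514 = 0.4875

0.487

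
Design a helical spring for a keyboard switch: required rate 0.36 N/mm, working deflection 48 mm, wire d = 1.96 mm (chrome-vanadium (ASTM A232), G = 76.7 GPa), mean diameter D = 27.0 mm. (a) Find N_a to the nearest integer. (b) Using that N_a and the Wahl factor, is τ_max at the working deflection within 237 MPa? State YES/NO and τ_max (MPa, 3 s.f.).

N_a = Gd⁴/(8D³k) = (76.7×10³)(1.96⁴)/(8·27.0³·0.36) = 19.97 → N_a = 20
Actual rate k = Gd⁴/(8D³·20) = 0.35943 N/mm
Working load F = kδ = 0.35943·48 = 17.252 N
C = 27.0/1.96 = 13.7755; K_W = (4C−1)/(4C−4)+0.615/C = 1.1034
τ_max = K_W·8FD/(πd³) = 1.1034·157.54 = 173.82 MPa
τ_max ≤ 237 MPa → acceptable

(a) 20 coils; (b) YES, τ_max = 174 MPa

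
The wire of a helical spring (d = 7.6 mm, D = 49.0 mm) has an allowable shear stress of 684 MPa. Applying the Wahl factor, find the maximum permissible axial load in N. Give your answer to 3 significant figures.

C = D/d = 49.0/7.6 = 6.4474
K_W = (4C−1)/(4C−4) + 0.615/C = 24.789/21.789 + 0.0954 = 1.2331
τ_max = K·8FD/(πd³) → F_max = τ_allow·πd³/(8DK)
F_max = 684·π·7.6³/(8·49.0·1.2331) = 9.4329e+05/483.36 = 1951.5 N

1950 N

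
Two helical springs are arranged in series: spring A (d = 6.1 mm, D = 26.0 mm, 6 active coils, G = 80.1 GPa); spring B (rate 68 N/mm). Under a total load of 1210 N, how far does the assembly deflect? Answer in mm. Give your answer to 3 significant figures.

27.0 mm

k_A = Gd⁴/(8D³N_a) = (80.1×10³)(6.1⁴)/(8·26.0³·6) = 131.46 N/mm
Series: 1/k_eq = 1/131.46 + 1/68 = 0.022313; k_eq = 44.817 N/mm
δ = F/k_eq = 1210/44.817 = 26.999 mm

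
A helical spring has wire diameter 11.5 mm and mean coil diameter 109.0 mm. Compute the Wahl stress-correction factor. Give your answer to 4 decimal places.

1.1533

C = D/d = 109.0/11.5 = 9.4783
K_W = (4C−1)/(4C−4) + 0.615/C = 36.913/33.913 + 0.0649 = 1.1533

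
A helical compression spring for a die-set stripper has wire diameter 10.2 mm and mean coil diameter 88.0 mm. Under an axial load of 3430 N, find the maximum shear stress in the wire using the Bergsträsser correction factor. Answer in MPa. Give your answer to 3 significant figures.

839 MPa

Spring index C = D/d = 88.0/10.2 = 8.6275
K_B = (4C+2)/(4C−3) = 36.510/31.510 = 1.1587
τ₀ = 8FD/(πd³) = 8·3430·88.0/(π·10.2³) = 2.41472e+06/3333.9 = 724.3 MPa
τ_max = K·τ₀ = 1.1587 × 724.3 = 839.23 MPa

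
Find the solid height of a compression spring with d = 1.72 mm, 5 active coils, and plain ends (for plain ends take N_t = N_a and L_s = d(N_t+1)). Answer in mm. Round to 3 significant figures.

plain ends: N_t = N_a = 5
L_s = d·(N_t+1) = 1.72 × 6 = 10.32 mm

10.3 mm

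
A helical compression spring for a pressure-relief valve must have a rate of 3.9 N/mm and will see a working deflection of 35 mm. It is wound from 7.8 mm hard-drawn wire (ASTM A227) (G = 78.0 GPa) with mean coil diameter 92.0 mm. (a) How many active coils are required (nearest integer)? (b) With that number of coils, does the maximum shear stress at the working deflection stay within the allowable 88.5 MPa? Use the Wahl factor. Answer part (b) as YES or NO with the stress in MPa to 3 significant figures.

N_a = Gd⁴/(8D³k) = (78.0×10³)(7.8⁴)/(8·92.0³·3.9) = 11.88 → N_a = 12
Actual rate k = Gd⁴/(8D³·12) = 3.8622 N/mm
Working load F = kδ = 3.8622·35 = 135.18 N
C = 92.0/7.8 = 11.7949; K_W = (4C−1)/(4C−4)+0.615/C = 1.1216
τ_max = K_W·8FD/(πd³) = 1.1216·66.735 = 74.851 MPa
τ_max ≤ 88.5 MPa → acceptable

(a) 12 coils; (b) YES, τ_max = 74.9 MPa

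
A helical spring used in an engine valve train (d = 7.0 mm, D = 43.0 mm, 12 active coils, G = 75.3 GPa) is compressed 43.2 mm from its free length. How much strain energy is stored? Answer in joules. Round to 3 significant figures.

22.1 J

k = Gd⁴/(8D³N_a) = (75.3×10³)(7.0⁴)/(8·43.0³·12) = 23.687 N/mm
U = ½kδ² = 0.5 × 23.687 × 43.2² = 22103 N·mm = 22.103 J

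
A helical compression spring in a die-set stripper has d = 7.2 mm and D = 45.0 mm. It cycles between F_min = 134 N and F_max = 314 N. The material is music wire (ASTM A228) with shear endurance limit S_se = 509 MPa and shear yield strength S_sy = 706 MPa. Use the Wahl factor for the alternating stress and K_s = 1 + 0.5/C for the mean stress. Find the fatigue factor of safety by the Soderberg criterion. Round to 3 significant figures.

C = D/d = 45.0/7.2 = 6.2500; K_W = (4C−1)/(4C−4)+0.615/C = 1.2413; K_s = 1+0.5/C = 1.0800
F_a = (F_max−F_min)/2 = 90 N; F_m = (F_max+F_min)/2 = 224 N
τ_a = K_W·8F_aD/(πd³) = 1.2413 × 27.631 = 34.297 MPa
τ_m = K_s·8F_mD/(πd³) = 1.0800 × 68.771 = 74.272 MPa
Soderberg: 1/n_f = τ_a/S_se + τ_m/S_sy = 34.297/509 + 74.272/706 = 0.06738 + 0.10520 = 0.17258
n_f = 1/0.17258 = 5.794

5.79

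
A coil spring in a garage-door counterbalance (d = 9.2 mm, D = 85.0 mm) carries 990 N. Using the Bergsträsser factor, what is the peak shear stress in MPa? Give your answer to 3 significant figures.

Spring index C = D/d = 85.0/9.2 = 9.2391
K_B = (4C+2)/(4C−3) = 38.957/33.957 = 1.1472
τ₀ = 8FD/(πd³) = 8·990·85.0/(π·9.2³) = 673200/2446.3 = 275.19 MPa
τ_max = K·τ₀ = 1.1472 × 275.19 = 315.71 MPa

316 MPa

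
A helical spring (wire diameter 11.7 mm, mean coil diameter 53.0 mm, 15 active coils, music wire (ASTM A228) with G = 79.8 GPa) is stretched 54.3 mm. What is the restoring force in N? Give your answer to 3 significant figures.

4550 N

k = Gd⁴/(8D³N_a) = (79.8×10³)(11.7⁴)/(8·53.0³·15) = 83.702 N/mm
F = k·δ = 83.702 × 54.3 = 4545 N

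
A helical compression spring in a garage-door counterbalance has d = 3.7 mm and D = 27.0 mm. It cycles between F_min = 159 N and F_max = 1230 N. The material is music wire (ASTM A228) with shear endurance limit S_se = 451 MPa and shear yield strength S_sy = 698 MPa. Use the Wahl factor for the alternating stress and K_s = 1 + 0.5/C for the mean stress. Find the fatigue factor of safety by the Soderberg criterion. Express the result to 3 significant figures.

C = D/d = 27.0/3.7 = 7.2973; K_W = (4C−1)/(4C−4)+0.615/C = 1.2034; K_s = 1+0.5/C = 1.0685
F_a = (F_max−F_min)/2 = 535.5 N; F_m = (F_max+F_min)/2 = 694.5 N
τ_a = K_W·8F_aD/(πd³) = 1.2034 × 726.87 = 874.7 MPa
τ_m = K_s·8F_mD/(πd³) = 1.0685 × 942.69 = 1007.3 MPa
Soderberg: 1/n_f = τ_a/S_se + τ_m/S_sy = 874.7/451 + 1007.3/698 = 1.93947 + 1.44310 = 3.3826
n_f = 1/3.3826 = 0.2956

0.296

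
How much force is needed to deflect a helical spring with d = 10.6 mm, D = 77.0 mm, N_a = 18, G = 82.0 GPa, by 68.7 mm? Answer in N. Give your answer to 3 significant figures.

k = Gd⁴/(8D³N_a) = (82.0×10³)(10.6⁴)/(8·77.0³·18) = 15.747 N/mm
F = k·δ = 15.747 × 68.7 = 1081.8 N

1080 N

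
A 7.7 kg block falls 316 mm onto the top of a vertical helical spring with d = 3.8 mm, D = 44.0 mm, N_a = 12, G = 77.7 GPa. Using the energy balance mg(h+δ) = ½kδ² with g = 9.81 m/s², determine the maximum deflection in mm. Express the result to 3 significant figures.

198 mm

k = Gd⁴/(8D³N_a) = (77.7×10³)(3.8⁴)/(8·44.0³·12) = 1.9812 N/mm
W = mg = 7.7 × 9.81 = 75.537 N
½kδ² − Wδ − Wh = 0 → δ = (W + √(W² + 2kWh))/k
δ = (75.537 + √(5705.8 + 94580.8))/1.9812 = (75.537 + 316.68)/1.9812 = 197.97 mm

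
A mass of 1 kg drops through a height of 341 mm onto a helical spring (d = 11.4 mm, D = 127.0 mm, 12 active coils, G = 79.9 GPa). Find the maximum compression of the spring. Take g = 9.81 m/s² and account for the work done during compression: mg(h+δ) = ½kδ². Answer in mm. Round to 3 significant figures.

k = Gd⁴/(8D³N_a) = (79.9×10³)(11.4⁴)/(8·127.0³·12) = 6.8625 N/mm
W = mg = 1 × 9.81 = 9.81 N
½kδ² − Wδ − Wh = 0 → δ = (W + √(W² + 2kWh))/k
δ = (9.81 + √(96.236 + 45913.2))/6.8625 = (9.81 + 214.5)/6.8625 = 32.686 mm

32.7 mm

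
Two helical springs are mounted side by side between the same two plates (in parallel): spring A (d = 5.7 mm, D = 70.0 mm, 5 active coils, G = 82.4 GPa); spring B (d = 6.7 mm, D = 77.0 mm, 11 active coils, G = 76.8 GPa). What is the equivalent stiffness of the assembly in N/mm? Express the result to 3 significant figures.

10.2 N/mm

k_A = Gd⁴/(8D³N_a) = (82.4×10³)(5.7⁴)/(8·70.0³·5) = 6.3398 N/mm
k_B = Gd⁴/(8D³N_a) = (76.8×10³)(6.7⁴)/(8·77.0³·11) = 3.8522 N/mm
Parallel: k_eq = 6.3398 + 3.8522 = 10.192 N/mm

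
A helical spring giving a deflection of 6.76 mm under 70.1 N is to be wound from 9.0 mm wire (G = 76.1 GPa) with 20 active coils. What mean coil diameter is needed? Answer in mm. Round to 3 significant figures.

Required rate k = F/δ = 70.1/6.76 = 10.37 N/mm
D = (Gd⁴/(8N_a·k))^(1/3) = (76.1×10³·9.0⁴/(8·20·10.37))^(1/3)
  = (300929)^(1/3) = 67.0123 mm

67.0 mm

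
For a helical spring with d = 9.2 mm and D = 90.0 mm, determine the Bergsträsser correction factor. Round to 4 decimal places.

C = D/d = 90.0/9.2 = 9.7826
K_B = (4C+2)/(4C−3) = 41.130/36.130 = 1.1384

1.1384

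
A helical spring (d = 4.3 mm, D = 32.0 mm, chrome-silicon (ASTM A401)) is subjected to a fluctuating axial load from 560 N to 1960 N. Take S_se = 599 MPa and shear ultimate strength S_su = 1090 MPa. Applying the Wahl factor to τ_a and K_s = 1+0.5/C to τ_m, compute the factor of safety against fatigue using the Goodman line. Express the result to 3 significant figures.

0.370

C = D/d = 32.0/4.3 = 7.4419; K_W = (4C−1)/(4C−4)+0.615/C = 1.1991; K_s = 1+0.5/C = 1.0672
F_a = (F_max−F_min)/2 = 700 N; F_m = (F_max+F_min)/2 = 1260 N
τ_a = K_W·8F_aD/(πd³) = 1.1991 × 717.44 = 860.25 MPa
τ_m = K_s·8F_mD/(πd³) = 1.0672 × 1291.4 = 1378.1 MPa
Goodman: 1/n_f = τ_a/S_se + τ_m/S_su = 860.25/599 + 1378.1/1090 = 1.43615 + 1.26436 = 2.7005
n_f = 1/2.7005 = 0.3703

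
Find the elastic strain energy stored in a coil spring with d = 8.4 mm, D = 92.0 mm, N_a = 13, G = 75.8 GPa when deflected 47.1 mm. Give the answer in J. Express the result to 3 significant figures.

k = Gd⁴/(8D³N_a) = (75.8×10³)(8.4⁴)/(8·92.0³·13) = 4.66 N/mm
U = ½kδ² = 0.5 × 4.66 × 47.1² = 5168.9 N·mm = 5.1689 J

5.17 J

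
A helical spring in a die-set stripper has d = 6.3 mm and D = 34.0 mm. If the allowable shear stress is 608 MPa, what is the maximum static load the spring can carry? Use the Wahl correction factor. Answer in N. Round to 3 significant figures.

C = D/d = 34.0/6.3 = 5.3968
K_W = (4C−1)/(4C−4) + 0.615/C = 20.587/17.587 + 0.1140 = 1.2845
τ_max = K·8FD/(πd³) → F_max = τ_allow·πd³/(8DK)
F_max = 608·π·6.3³/(8·34.0·1.2845) = 4.7761e+05/349.39 = 1367 N

1370 N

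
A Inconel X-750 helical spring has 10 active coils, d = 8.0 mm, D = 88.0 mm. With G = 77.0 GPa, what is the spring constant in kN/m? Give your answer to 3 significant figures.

5.79 kN/m

k = Gd⁴/(8D³N_a) = (77.0×10³ × 8.0⁴) / (8 × 88.0³ × 10)
  = 3.15392e+08 / 5.45178e+07 = 5.7851 N/mm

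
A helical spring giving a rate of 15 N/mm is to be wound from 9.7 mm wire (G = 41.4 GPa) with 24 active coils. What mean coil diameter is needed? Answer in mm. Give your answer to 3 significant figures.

D = (Gd⁴/(8N_a·k))^(1/3) = (41.4×10³·9.7⁴/(8·24·15))^(1/3)
  = (127261)^(1/3) = 50.2996 mm

50.3 mm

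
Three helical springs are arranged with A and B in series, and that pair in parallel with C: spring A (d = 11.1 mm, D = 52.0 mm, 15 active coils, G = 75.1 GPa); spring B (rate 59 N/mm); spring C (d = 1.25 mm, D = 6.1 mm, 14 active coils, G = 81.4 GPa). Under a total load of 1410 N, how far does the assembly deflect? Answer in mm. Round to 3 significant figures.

k_A = Gd⁴/(8D³N_a) = (75.1×10³)(11.1⁴)/(8·52.0³·15) = 67.568 N/mm
k_C = Gd⁴/(8D³N_a) = (81.4×10³)(1.25⁴)/(8·6.1³·14) = 7.8173 N/mm
Springs A,B series: k_AB = 1/(1/67.568+1/59) = 31.497 N/mm; parallel with C: k_eq = 31.497+7.8173 = 39.314 N/mm
δ = F/k_eq = 1410/39.314 = 35.865 mm

35.9 mm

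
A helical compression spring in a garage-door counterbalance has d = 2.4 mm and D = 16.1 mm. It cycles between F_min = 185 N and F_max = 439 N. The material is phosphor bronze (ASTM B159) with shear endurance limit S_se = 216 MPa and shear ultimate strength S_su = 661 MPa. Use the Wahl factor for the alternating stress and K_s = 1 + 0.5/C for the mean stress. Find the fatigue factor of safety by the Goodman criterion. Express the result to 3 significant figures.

C = D/d = 16.1/2.4 = 6.7083; K_W = (4C−1)/(4C−4)+0.615/C = 1.2231; K_s = 1+0.5/C = 1.0745
F_a = (F_max−F_min)/2 = 127 N; F_m = (F_max+F_min)/2 = 312 N
τ_a = K_W·8F_aD/(πd³) = 1.2231 × 376.65 = 460.66 MPa
τ_m = K_s·8F_mD/(πd³) = 1.0745 × 925.31 = 994.28 MPa
Goodman: 1/n_f = τ_a/S_se + τ_m/S_su = 460.66/216 + 994.28/661 = 2.13271 + 1.50420 = 3.6369
n_f = 1/3.6369 = 0.275

0.275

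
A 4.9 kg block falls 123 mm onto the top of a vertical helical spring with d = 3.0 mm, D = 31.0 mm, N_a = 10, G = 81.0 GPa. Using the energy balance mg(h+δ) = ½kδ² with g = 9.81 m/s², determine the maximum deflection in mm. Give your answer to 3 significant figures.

k = Gd⁴/(8D³N_a) = (81.0×10³)(3.0⁴)/(8·31.0³·10) = 2.7529 N/mm
W = mg = 4.9 × 9.81 = 48.069 N
½kδ² − Wδ − Wh = 0 → δ = (W + √(W² + 2kWh))/k
δ = (48.069 + √(2310.6 + 32553.3))/2.7529 = (48.069 + 186.72)/2.7529 = 85.287 mm

85.3 mm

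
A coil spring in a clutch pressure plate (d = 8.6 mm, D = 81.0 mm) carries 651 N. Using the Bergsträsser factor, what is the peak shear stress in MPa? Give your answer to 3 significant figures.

242 MPa

Spring index C = D/d = 81.0/8.6 = 9.4186
K_B = (4C+2)/(4C−3) = 39.674/34.674 = 1.1442
τ₀ = 8FD/(πd³) = 8·651·81.0/(π·8.6³) = 421848/1998.2 = 211.11 MPa
τ_max = K·τ₀ = 1.1442 × 211.11 = 241.55 MPa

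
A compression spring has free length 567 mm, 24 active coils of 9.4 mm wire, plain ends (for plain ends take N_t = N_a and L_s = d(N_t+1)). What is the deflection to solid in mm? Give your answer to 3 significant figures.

N_t = 24; L_s = 9.4·25 = 235 mm
δ_solid = L₀ − L_s = 567 − 235 = 332 mm

332 mm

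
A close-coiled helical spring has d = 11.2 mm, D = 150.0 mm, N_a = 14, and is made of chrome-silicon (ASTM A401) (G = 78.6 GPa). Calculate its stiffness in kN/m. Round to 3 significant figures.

k = Gd⁴/(8D³N_a) = (78.6×10³ × 11.2⁴) / (8 × 150.0³ × 14)
  = 1.23679e+09 / 3.78e+08 = 3.2719 N/mm

3.27 kN/m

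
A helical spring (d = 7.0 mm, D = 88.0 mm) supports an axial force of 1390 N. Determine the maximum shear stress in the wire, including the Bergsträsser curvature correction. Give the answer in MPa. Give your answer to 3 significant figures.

1000 MPa

Spring index C = D/d = 88.0/7.0 = 12.5714
K_B = (4C+2)/(4C−3) = 52.286/47.286 = 1.1057
τ₀ = 8FD/(πd³) = 8·1390·88.0/(π·7.0³) = 978560/1077.6 = 908.12 MPa
τ_max = K·τ₀ = 1.1057 × 908.12 = 1004.1 MPa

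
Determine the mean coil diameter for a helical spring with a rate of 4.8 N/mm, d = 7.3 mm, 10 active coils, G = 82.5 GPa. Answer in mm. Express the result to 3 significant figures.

84.8 mm

D = (Gd⁴/(8N_a·k))^(1/3) = (82.5×10³·7.3⁴/(8·10·4.8))^(1/3)
  = (610118)^(1/3) = 84.8148 mm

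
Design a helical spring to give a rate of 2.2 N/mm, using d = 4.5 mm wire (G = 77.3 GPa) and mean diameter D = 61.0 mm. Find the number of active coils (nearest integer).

8

N_a = Gd⁴/(8D³k) = (77.3×10³ × 4.5⁴)/(8 × 61.0³ × 2.2)
    = 3.16978e+07 / 3.99487e+06 = 7.935 → 8 coils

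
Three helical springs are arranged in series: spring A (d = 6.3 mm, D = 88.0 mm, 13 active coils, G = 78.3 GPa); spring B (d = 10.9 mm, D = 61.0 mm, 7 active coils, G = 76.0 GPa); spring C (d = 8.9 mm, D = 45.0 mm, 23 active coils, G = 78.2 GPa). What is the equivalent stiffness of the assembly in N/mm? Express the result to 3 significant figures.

k_A = Gd⁴/(8D³N_a) = (78.3×10³)(6.3⁴)/(8·88.0³·13) = 1.7404 N/mm
k_B = Gd⁴/(8D³N_a) = (76.0×10³)(10.9⁴)/(8·61.0³·7) = 84.4 N/mm
k_C = Gd⁴/(8D³N_a) = (78.2×10³)(8.9⁴)/(8·45.0³·23) = 29.262 N/mm
Series: 1/k_eq = 1/1.7404 + 1/84.4 + 1/29.262 = 0.62061; k_eq = 1.6113 N/mm

1.61 N/mm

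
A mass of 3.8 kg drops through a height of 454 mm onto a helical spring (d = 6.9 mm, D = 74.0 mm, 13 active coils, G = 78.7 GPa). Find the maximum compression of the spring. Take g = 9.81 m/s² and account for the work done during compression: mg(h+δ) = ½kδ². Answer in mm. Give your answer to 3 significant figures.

k = Gd⁴/(8D³N_a) = (78.7×10³)(6.9⁴)/(8·74.0³·13) = 4.2329 N/mm
W = mg = 3.8 × 9.81 = 37.278 N
½kδ² − Wδ − Wh = 0 → δ = (W + √(W² + 2kWh))/k
δ = (37.278 + √(1389.6 + 143279))/4.2329 = (37.278 + 380.35)/4.2329 = 98.662 mm

98.7 mm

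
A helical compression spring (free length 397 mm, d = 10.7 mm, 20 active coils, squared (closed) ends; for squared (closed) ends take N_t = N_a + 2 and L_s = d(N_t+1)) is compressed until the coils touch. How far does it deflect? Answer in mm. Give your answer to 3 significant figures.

N_t = 22; L_s = 10.7·23 = 246.1 mm
δ_solid = L₀ − L_s = 397 − 246.1 = 150.9 mm

151 mm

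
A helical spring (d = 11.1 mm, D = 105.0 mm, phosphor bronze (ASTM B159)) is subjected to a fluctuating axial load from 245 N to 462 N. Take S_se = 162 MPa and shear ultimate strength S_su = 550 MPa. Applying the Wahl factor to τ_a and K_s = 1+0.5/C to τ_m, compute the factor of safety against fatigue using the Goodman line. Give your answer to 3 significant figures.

C = D/d = 105.0/11.1 = 9.4595; K_W = (4C−1)/(4C−4)+0.615/C = 1.1537; K_s = 1+0.5/C = 1.0529
F_a = (F_max−F_min)/2 = 108.5 N; F_m = (F_max+F_min)/2 = 353.5 N
τ_a = K_W·8F_aD/(πd³) = 1.1537 × 21.212 = 24.472 MPa
τ_m = K_s·8F_mD/(πd³) = 1.0529 × 69.111 = 72.764 MPa
Goodman: 1/n_f = τ_a/S_se + τ_m/S_su = 24.472/162 + 72.764/550 = 0.15106 + 0.13230 = 0.28336
n_f = 1/0.28336 = 3.529

3.53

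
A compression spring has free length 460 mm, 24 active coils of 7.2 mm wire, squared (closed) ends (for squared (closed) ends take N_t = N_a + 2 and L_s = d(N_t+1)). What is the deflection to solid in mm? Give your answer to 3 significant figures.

266 mm

N_t = 26; L_s = 7.2·27 = 194.4 mm
δ_solid = L₀ − L_s = 460 − 194.4 = 265.6 mm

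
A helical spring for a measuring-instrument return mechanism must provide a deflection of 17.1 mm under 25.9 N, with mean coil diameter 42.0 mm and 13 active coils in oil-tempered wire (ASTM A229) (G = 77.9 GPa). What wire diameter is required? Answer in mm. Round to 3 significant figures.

3.50 mm

Required rate k = F/δ = 25.9/17.1 = 1.5146 N/mm
d = (8D³N_a·k / G)^(1/4) = (8·42.0³·13·1.5146 / (77.9×10³))^0.25
  = (149.81)^0.25 = 3.4985 mm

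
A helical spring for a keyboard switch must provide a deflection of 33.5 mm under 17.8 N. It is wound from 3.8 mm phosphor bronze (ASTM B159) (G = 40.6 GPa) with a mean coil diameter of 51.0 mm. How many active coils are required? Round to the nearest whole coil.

15

Required rate k = F/δ = 17.8/33.5 = 0.53134 N/mm
N_a = Gd⁴/(8D³k) = (40.6×10³ × 3.8⁴)/(8 × 51.0³ × 0.53134)
    = 8.46565e+06 / 563866 = 15.01 → 15 coils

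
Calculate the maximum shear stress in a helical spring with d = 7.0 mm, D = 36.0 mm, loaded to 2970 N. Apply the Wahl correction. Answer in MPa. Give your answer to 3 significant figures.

Spring index C = D/d = 36.0/7.0 = 5.1429
K_W = (4C−1)/(4C−4) + 0.615/C = 19.571/16.571 + 0.1196 = 1.3006
τ₀ = 8FD/(πd³) = 8·2970·36.0/(π·7.0³) = 855360/1077.6 = 793.79 MPa
τ_max = K·τ₀ = 1.3006 × 793.79 = 1032.4 MPa

1030 MPa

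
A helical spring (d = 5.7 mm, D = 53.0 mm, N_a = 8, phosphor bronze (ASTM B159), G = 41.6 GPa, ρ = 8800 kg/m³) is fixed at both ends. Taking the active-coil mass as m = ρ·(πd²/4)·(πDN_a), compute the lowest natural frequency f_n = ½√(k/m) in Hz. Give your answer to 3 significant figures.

62.1 Hz

k = Gd⁴/(8D³N_a) = (41.6×10³)(5.7⁴)/(8·53.0³·8) = 4.6088 N/mm = 4608.8 N/m
Wire length L = πDN_a = π·53.0·8 = 1332 mm
m = ρ·(πd²/4)·L = 8800 × 25.518×10⁻⁶ m² × 1.332 m = 0.29911 kg
f_n = ½√(k/m) = 0.5·√(4608.8/0.29911) = 0.5·√(15408) = 62.065 Hz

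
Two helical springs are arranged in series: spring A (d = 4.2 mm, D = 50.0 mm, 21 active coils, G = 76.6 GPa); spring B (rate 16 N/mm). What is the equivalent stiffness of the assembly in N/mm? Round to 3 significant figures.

1.06 N/mm

k_A = Gd⁴/(8D³N_a) = (76.6×10³)(4.2⁴)/(8·50.0³·21) = 1.135 N/mm
Series: 1/k_eq = 1/1.135 + 1/16 = 0.94354; k_eq = 1.0598 N/mm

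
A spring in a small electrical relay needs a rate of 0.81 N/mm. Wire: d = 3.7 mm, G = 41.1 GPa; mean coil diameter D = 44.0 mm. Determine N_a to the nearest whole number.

14

N_a = Gd⁴/(8D³k) = (41.1×10³ × 3.7⁴)/(8 × 44.0³ × 0.81)
    = 7.7028e+06 / 551992 = 13.95 → 14 coils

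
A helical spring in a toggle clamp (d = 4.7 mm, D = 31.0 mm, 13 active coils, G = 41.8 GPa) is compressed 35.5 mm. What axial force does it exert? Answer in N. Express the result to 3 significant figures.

k = Gd⁴/(8D³N_a) = (41.8×10³)(4.7⁴)/(8·31.0³·13) = 6.5834 N/mm
F = k·δ = 6.5834 × 35.5 = 233.71 N

234 N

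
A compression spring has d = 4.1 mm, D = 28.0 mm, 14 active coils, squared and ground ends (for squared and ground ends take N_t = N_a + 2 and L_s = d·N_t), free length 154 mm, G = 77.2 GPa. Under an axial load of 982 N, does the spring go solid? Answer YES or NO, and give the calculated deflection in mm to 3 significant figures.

YES, δ = 111 mm

k = Gd⁴/(8D³N_a) = (77.2×10³)(4.1⁴)/(8·28.0³·14) = 8.8728 N/mm
N_t = 16; L_s = 4.1·16 = 65.6 mm; δ_solid = L₀ − L_s = 154 − 65.6 = 88.4 mm
δ = F/k = 982/8.8728 = 110.68 mm
δ ≥ δ_solid → spring goes solid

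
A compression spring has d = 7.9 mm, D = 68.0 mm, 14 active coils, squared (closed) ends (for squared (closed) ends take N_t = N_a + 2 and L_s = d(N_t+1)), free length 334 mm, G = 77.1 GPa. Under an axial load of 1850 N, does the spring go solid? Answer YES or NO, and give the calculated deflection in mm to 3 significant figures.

k = Gd⁴/(8D³N_a) = (77.1×10³)(7.9⁴)/(8·68.0³·14) = 8.5274 N/mm
N_t = 16; L_s = 7.9·17 = 134.3 mm; δ_solid = L₀ − L_s = 334 − 134.3 = 199.7 mm
δ = F/k = 1850/8.5274 = 216.95 mm
δ ≥ δ_solid → spring goes solid

YES, δ = 217 mm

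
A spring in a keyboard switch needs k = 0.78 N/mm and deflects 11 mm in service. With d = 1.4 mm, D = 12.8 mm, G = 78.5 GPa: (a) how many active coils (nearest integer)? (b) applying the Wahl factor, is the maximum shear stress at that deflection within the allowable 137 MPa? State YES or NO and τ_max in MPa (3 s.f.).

N_a = Gd⁴/(8D³k) = (78.5×10³)(1.4⁴)/(8·12.8³·0.78) = 23.04 → N_a = 23
Actual rate k = Gd⁴/(8D³·23) = 0.78151 N/mm
Working load F = kδ = 0.78151·11 = 8.5966 N
C = 12.8/1.4 = 9.1429; K_W = (4C−1)/(4C−4)+0.615/C = 1.1594
τ_max = K_W·8FD/(πd³) = 1.1594·102.12 = 118.39 MPa
τ_max ≤ 137 MPa → acceptable

(a) 23 coils; (b) YES, τ_max = 118 MPa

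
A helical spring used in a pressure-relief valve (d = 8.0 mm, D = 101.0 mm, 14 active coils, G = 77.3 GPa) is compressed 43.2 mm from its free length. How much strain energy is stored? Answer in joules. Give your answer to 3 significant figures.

2.56 J

k = Gd⁴/(8D³N_a) = (77.3×10³)(8.0⁴)/(8·101.0³·14) = 2.7438 N/mm
U = ½kδ² = 0.5 × 2.7438 × 43.2² = 2560.3 N·mm = 2.5603 J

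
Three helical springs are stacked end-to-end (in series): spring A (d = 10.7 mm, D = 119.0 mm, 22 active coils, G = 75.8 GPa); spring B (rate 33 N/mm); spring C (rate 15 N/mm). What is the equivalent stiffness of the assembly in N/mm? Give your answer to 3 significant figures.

k_A = Gd⁴/(8D³N_a) = (75.8×10³)(10.7⁴)/(8·119.0³·22) = 3.35 N/mm
Series: 1/k_eq = 1/3.35 + 1/33 + 1/15 = 0.39547; k_eq = 2.5286 N/mm

2.53 N/mm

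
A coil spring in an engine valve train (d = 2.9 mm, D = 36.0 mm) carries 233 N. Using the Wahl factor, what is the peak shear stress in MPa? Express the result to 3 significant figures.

977 MPa

Spring index C = D/d = 36.0/2.9 = 12.4138
K_W = (4C−1)/(4C−4) + 0.615/C = 48.655/45.655 + 0.0495 = 1.1153
τ₀ = 8FD/(πd³) = 8·233·36.0/(π·2.9³) = 67104/76.62 = 875.8 MPa
τ_max = K·τ₀ = 1.1153 × 875.8 = 976.74 MPa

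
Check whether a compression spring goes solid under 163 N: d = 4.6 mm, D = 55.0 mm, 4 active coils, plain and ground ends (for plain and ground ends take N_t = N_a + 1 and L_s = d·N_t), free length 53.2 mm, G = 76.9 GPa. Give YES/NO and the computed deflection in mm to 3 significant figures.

NO, δ = 25.2 mm

k = Gd⁴/(8D³N_a) = (76.9×10³)(4.6⁴)/(8·55.0³·4) = 6.4672 N/mm
N_t = 5; L_s = 4.6·5 = 23 mm; δ_solid = L₀ − L_s = 53.2 − 23 = 30.2 mm
δ = F/k = 163/6.4672 = 25.204 mm
δ < δ_solid → spring does not go solid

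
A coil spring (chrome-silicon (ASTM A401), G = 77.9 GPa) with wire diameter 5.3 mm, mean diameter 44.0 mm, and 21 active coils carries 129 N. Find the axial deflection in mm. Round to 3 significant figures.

30.0 mm

k = Gd⁴/(8D³N_a) = (77.9×10³)(5.3⁴)/(8·44.0³·21) = 4.2951 N/mm
δ = F/k = 129 / 4.2951 = 30.034 mm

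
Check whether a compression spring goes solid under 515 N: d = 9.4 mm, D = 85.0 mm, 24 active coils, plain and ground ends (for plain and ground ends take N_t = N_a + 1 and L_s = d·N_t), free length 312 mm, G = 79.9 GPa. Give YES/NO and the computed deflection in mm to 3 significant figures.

YES, δ = 97.3 mm

k = Gd⁴/(8D³N_a) = (79.9×10³)(9.4⁴)/(8·85.0³·24) = 5.2905 N/mm
N_t = 25; L_s = 9.4·25 = 235 mm; δ_solid = L₀ − L_s = 312 − 235 = 77 mm
δ = F/k = 515/5.2905 = 97.344 mm
δ ≥ δ_solid → spring goes solid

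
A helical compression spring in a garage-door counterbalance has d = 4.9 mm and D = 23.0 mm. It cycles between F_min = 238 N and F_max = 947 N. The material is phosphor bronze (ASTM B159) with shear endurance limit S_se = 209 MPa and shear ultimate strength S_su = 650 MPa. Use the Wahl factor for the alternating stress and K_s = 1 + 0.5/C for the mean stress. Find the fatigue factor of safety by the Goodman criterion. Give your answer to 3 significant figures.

0.614

C = D/d = 23.0/4.9 = 4.6939; K_W = (4C−1)/(4C−4)+0.615/C = 1.3341; K_s = 1+0.5/C = 1.1065
F_a = (F_max−F_min)/2 = 354.5 N; F_m = (F_max+F_min)/2 = 592.5 N
τ_a = K_W·8F_aD/(πd³) = 1.3341 × 176.48 = 235.44 MPa
τ_m = K_s·8F_mD/(πd³) = 1.1065 × 294.96 = 326.38 MPa
Goodman: 1/n_f = τ_a/S_se + τ_m/S_su = 235.44/209 + 326.38/650 = 1.12648 + 0.50213 = 1.6286
n_f = 1/1.6286 = 0.614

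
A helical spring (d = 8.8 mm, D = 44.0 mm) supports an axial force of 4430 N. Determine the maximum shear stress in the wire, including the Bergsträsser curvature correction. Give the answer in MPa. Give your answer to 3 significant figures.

Spring index C = D/d = 44.0/8.8 = 5.0000
K_B = (4C+2)/(4C−3) = 22.000/17.000 = 1.2941
τ₀ = 8FD/(πd³) = 8·4430·44.0/(π·8.8³) = 1.55936e+06/2140.9 = 728.36 MPa
τ_max = K·τ₀ = 1.2941 × 728.36 = 942.59 MPa

943 MPa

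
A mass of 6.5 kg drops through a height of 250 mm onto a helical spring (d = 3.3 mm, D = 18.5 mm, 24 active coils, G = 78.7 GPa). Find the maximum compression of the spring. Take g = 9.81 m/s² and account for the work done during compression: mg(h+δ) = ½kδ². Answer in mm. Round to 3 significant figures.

73.3 mm

k = Gd⁴/(8D³N_a) = (78.7×10³)(3.3⁴)/(8·18.5³·24) = 7.6774 N/mm
W = mg = 6.5 × 9.81 = 63.765 N
½kδ² − Wδ − Wh = 0 → δ = (W + √(W² + 2kWh))/k
δ = (63.765 + √(4066 + 244775))/7.6774 = (63.765 + 498.84)/7.6774 = 73.281 mm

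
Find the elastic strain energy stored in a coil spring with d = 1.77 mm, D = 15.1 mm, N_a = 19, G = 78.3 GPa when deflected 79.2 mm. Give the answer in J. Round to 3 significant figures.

4.61 J

k = Gd⁴/(8D³N_a) = (78.3×10³)(1.77⁴)/(8·15.1³·19) = 1.4685 N/mm
U = ½kδ² = 0.5 × 1.4685 × 79.2² = 4605.8 N·mm = 4.6058 J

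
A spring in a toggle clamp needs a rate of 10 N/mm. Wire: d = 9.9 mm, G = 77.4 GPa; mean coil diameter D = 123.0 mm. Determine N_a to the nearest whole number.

5

N_a = Gd⁴/(8D³k) = (77.4×10³ × 9.9⁴)/(8 × 123.0³ × 10)
    = 7.43501e+08 / 1.48869e+08 = 4.994 → 5 coils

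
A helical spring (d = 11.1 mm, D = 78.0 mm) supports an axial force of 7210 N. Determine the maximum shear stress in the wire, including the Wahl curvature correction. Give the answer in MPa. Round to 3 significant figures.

Spring index C = D/d = 78.0/11.1 = 7.0270
K_W = (4C−1)/(4C−4) + 0.615/C = 27.108/24.108 + 0.0875 = 1.2120
τ₀ = 8FD/(πd³) = 8·7210·78.0/(π·11.1³) = 4.49904e+06/4296.5 = 1047.1 MPa
τ_max = K·τ₀ = 1.2120 × 1047.1 = 1269.1 MPa

1270 MPa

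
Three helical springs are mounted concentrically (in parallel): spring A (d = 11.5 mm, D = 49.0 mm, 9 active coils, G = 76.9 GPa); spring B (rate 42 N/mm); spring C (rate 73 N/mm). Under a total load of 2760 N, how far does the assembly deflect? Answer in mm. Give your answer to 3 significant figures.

10.1 mm

k_A = Gd⁴/(8D³N_a) = (76.9×10³)(11.5⁴)/(8·49.0³·9) = 158.78 N/mm
Parallel: k_eq = 158.78 + 42 + 73 = 273.78 N/mm
δ = F/k_eq = 2760/273.78 = 10.081 mm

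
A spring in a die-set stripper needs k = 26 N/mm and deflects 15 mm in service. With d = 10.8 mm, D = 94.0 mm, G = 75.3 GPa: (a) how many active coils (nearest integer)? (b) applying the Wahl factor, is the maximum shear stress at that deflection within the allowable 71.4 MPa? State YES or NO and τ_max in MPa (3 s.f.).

N_a = Gd⁴/(8D³k) = (75.3×10³)(10.8⁴)/(8·94.0³·26) = 5.93 → N_a = 6
Actual rate k = Gd⁴/(8D³·6) = 25.696 N/mm
Working load F = kδ = 25.696·15 = 385.44 N
C = 94.0/10.8 = 8.7037; K_W = (4C−1)/(4C−4)+0.615/C = 1.1680
τ_max = K_W·8FD/(πd³) = 1.1680·73.241 = 85.546 MPa
τ_max > 71.4 MPa → exceeds allowable

(a) 6 coils; (b) NO, τ_max = 85.5 MPa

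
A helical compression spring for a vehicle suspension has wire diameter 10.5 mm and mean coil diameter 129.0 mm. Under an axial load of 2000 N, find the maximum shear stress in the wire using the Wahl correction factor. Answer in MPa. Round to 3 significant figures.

634 MPa

Spring index C = D/d = 129.0/10.5 = 12.2857
K_W = (4C−1)/(4C−4) + 0.615/C = 48.143/45.143 + 0.0501 = 1.1165
τ₀ = 8FD/(πd³) = 8·2000·129.0/(π·10.5³) = 2.064e+06/3636.8 = 567.53 MPa
τ_max = K·τ₀ = 1.1165 × 567.53 = 633.66 MPa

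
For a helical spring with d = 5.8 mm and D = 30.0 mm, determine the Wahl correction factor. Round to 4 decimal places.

1.2987

C = D/d = 30.0/5.8 = 5.1724
K_W = (4C−1)/(4C−4) + 0.615/C = 19.690/16.690 + 0.1189 = 1.2987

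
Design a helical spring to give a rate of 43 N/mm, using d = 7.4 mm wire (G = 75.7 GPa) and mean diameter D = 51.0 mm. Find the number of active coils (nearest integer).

5

N_a = Gd⁴/(8D³k) = (75.7×10³ × 7.4⁴)/(8 × 51.0³ × 43)
    = 2.26998e+08 / 4.56319e+07 = 4.975 → 5 coils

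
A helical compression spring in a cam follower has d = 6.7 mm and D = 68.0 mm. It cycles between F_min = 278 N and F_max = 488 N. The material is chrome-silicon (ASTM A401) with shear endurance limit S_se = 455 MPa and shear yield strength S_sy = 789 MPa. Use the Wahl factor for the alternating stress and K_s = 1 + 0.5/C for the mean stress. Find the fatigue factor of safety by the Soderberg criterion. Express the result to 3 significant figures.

2.25

C = D/d = 68.0/6.7 = 10.1493; K_W = (4C−1)/(4C−4)+0.615/C = 1.1426; K_s = 1+0.5/C = 1.0493
F_a = (F_max−F_min)/2 = 105 N; F_m = (F_max+F_min)/2 = 383 N
τ_a = K_W·8F_aD/(πd³) = 1.1426 × 60.452 = 69.071 MPa
τ_m = K_s·8F_mD/(πd³) = 1.0493 × 220.51 = 231.37 MPa
Soderberg: 1/n_f = τ_a/S_se + τ_m/S_sy = 69.071/455 + 231.37/789 = 0.15180 + 0.29325 = 0.44505
n_f = 1/0.44505 = 2.247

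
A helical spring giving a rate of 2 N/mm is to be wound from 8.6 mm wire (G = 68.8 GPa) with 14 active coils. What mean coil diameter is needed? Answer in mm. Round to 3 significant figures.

119 mm

D = (Gd⁴/(8N_a·k))^(1/3) = (68.8×10³·8.6⁴/(8·14·2))^(1/3)
  = (1.6801e+06)^(1/3) = 118.8807 mm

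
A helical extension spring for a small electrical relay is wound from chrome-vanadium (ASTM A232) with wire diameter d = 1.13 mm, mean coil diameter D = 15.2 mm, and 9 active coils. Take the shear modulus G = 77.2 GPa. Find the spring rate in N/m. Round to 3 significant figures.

k = Gd⁴/(8D³N_a) = (77.2×10³ × 1.13⁴) / (8 × 15.2³ × 9)
  = 125873 / 252850 = 0.49781 N/mm = 497.81 N/m

498 N/m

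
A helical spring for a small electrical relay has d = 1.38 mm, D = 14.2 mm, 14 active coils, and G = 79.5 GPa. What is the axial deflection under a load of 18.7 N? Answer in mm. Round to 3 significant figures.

k = Gd⁴/(8D³N_a) = (79.5×10³)(1.38⁴)/(8·14.2³·14) = 0.89908 N/mm
δ = F/k = 18.7 / 0.89908 = 20.799 mm

20.8 mm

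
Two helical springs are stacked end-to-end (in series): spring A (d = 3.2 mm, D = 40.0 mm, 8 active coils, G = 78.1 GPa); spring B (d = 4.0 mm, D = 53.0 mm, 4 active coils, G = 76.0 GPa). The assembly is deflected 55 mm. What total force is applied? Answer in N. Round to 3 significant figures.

73.8 N

k_A = Gd⁴/(8D³N_a) = (78.1×10³)(3.2⁴)/(8·40.0³·8) = 1.9994 N/mm
k_B = Gd⁴/(8D³N_a) = (76.0×10³)(4.0⁴)/(8·53.0³·4) = 4.0839 N/mm
Series: 1/k_eq = 1/1.9994 + 1/4.0839 = 0.74502; k_eq = 1.3422 N/mm
F = k_eq·δ = 1.3422·55 = 73.823 N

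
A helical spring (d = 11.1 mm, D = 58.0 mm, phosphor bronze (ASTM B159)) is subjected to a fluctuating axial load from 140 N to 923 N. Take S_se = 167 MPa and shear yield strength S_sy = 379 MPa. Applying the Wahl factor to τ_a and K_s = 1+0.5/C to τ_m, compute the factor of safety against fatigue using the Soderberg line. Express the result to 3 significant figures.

C = D/d = 58.0/11.1 = 5.2252; K_W = (4C−1)/(4C−4)+0.615/C = 1.2952; K_s = 1+0.5/C = 1.0957
F_a = (F_max−F_min)/2 = 391.5 N; F_m = (F_max+F_min)/2 = 531.5 N
τ_a = K_W·8F_aD/(πd³) = 1.2952 × 42.28 = 54.761 MPa
τ_m = K_s·8F_mD/(πd³) = 1.0957 × 57.399 = 62.891 MPa
Soderberg: 1/n_f = τ_a/S_se + τ_m/S_sy = 54.761/167 + 62.891/379 = 0.32791 + 0.16594 = 0.49385
n_f = 1/0.49385 = 2.025

2.02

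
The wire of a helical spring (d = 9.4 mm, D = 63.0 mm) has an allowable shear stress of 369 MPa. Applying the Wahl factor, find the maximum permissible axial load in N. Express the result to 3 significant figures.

C = D/d = 63.0/9.4 = 6.7021
K_W = (4C−1)/(4C−4) + 0.615/C = 25.809/22.809 + 0.0918 = 1.2233
τ_max = K·8FD/(πd³) → F_max = τ_allow·πd³/(8DK)
F_max = 369·π·9.4³/(8·63.0·1.2233) = 9.6285e+05/616.54 = 1561.7 N

1560 N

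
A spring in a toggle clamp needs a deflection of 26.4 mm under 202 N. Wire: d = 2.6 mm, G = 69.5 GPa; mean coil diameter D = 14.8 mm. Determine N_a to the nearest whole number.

16

Required rate k = F/δ = 202/26.4 = 7.6515 N/mm
N_a = Gd⁴/(8D³k) = (69.5×10³ × 2.6⁴)/(8 × 14.8³ × 7.6515)
    = 3.17598e+06 / 198437 = 16 → 16 coils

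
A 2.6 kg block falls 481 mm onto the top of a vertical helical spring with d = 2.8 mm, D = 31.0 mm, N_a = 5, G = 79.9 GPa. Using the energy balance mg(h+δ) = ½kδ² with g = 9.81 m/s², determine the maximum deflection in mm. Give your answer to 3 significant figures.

k = Gd⁴/(8D³N_a) = (79.9×10³)(2.8⁴)/(8·31.0³·5) = 4.1213 N/mm
W = mg = 2.6 × 9.81 = 25.506 N
½kδ² − Wδ − Wh = 0 → δ = (W + √(W² + 2kWh))/k
δ = (25.506 + √(650.56 + 101123))/4.1213 = (25.506 + 319.02)/4.1213 = 83.597 mm

83.6 mm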